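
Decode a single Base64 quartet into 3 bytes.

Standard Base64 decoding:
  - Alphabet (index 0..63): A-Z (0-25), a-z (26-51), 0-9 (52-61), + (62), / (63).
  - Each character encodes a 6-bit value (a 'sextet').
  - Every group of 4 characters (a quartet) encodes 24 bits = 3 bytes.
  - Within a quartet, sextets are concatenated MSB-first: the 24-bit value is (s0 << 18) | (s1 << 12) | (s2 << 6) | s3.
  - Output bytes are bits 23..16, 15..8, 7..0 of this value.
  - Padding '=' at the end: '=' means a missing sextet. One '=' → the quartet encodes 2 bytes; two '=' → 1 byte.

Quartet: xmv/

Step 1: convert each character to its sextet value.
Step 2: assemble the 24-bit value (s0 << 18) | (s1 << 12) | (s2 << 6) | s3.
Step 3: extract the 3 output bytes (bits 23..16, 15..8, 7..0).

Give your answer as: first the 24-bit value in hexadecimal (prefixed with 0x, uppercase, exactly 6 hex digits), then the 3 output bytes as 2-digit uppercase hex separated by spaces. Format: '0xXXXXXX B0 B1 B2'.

Sextets: x=49, m=38, v=47, /=63
24-bit: (49<<18) | (38<<12) | (47<<6) | 63
      = 0xC40000 | 0x026000 | 0x000BC0 | 0x00003F
      = 0xC66BFF
Bytes: (v>>16)&0xFF=C6, (v>>8)&0xFF=6B, v&0xFF=FF

Answer: 0xC66BFF C6 6B FF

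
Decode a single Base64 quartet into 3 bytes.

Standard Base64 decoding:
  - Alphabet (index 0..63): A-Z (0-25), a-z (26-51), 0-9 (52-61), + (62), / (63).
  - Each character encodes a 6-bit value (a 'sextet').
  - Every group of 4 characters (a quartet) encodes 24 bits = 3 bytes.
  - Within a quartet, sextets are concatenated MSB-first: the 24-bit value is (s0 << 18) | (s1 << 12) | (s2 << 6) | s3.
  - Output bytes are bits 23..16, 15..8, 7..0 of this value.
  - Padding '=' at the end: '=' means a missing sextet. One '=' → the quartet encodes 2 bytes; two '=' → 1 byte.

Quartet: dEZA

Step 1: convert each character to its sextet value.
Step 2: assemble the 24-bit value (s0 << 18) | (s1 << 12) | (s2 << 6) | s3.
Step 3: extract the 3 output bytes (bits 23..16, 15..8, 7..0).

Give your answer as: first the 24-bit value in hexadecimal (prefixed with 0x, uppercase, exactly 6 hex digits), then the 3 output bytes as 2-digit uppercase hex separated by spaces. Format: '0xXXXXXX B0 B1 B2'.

Answer: 0x744640 74 46 40

Derivation:
Sextets: d=29, E=4, Z=25, A=0
24-bit: (29<<18) | (4<<12) | (25<<6) | 0
      = 0x740000 | 0x004000 | 0x000640 | 0x000000
      = 0x744640
Bytes: (v>>16)&0xFF=74, (v>>8)&0xFF=46, v&0xFF=40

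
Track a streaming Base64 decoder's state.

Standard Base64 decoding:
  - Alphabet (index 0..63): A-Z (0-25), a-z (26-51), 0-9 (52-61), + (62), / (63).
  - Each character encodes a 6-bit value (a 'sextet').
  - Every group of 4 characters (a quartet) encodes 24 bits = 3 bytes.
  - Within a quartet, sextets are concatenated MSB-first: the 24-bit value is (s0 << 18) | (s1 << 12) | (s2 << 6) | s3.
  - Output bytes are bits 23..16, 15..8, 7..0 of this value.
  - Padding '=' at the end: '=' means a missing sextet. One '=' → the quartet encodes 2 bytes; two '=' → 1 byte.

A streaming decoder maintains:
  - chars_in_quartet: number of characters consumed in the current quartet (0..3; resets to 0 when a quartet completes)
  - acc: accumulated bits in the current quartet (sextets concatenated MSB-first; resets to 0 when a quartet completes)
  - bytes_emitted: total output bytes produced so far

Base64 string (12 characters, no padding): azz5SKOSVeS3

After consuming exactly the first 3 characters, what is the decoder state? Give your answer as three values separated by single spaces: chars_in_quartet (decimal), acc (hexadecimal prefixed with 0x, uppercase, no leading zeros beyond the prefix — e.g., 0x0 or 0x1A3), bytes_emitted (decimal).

After char 0 ('a'=26): chars_in_quartet=1 acc=0x1A bytes_emitted=0
After char 1 ('z'=51): chars_in_quartet=2 acc=0x6B3 bytes_emitted=0
After char 2 ('z'=51): chars_in_quartet=3 acc=0x1ACF3 bytes_emitted=0

Answer: 3 0x1ACF3 0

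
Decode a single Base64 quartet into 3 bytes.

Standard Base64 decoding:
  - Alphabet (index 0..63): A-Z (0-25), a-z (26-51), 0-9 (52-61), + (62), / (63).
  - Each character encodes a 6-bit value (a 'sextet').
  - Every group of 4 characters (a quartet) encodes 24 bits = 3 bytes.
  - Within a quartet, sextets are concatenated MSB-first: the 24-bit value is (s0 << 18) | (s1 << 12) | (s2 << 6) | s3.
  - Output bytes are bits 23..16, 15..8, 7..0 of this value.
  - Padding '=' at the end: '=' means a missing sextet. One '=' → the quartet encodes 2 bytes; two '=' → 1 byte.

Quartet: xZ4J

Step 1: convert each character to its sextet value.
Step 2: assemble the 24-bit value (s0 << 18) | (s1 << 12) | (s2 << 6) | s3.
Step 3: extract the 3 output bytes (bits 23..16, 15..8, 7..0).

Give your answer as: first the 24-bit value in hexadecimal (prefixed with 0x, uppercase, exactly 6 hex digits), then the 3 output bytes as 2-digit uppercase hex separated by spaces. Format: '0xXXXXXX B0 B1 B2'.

Sextets: x=49, Z=25, 4=56, J=9
24-bit: (49<<18) | (25<<12) | (56<<6) | 9
      = 0xC40000 | 0x019000 | 0x000E00 | 0x000009
      = 0xC59E09
Bytes: (v>>16)&0xFF=C5, (v>>8)&0xFF=9E, v&0xFF=09

Answer: 0xC59E09 C5 9E 09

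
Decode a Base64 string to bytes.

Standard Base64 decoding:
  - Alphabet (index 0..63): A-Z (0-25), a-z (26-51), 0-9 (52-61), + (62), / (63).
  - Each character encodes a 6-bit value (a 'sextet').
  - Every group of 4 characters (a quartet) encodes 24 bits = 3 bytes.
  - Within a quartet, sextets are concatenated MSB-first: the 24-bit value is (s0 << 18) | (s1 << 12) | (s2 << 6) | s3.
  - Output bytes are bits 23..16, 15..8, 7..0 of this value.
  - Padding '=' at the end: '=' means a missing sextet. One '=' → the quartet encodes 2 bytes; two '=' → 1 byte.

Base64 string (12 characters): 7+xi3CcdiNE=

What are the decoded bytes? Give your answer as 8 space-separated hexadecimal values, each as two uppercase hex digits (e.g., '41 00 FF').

After char 0 ('7'=59): chars_in_quartet=1 acc=0x3B bytes_emitted=0
After char 1 ('+'=62): chars_in_quartet=2 acc=0xEFE bytes_emitted=0
After char 2 ('x'=49): chars_in_quartet=3 acc=0x3BFB1 bytes_emitted=0
After char 3 ('i'=34): chars_in_quartet=4 acc=0xEFEC62 -> emit EF EC 62, reset; bytes_emitted=3
After char 4 ('3'=55): chars_in_quartet=1 acc=0x37 bytes_emitted=3
After char 5 ('C'=2): chars_in_quartet=2 acc=0xDC2 bytes_emitted=3
After char 6 ('c'=28): chars_in_quartet=3 acc=0x3709C bytes_emitted=3
After char 7 ('d'=29): chars_in_quartet=4 acc=0xDC271D -> emit DC 27 1D, reset; bytes_emitted=6
After char 8 ('i'=34): chars_in_quartet=1 acc=0x22 bytes_emitted=6
After char 9 ('N'=13): chars_in_quartet=2 acc=0x88D bytes_emitted=6
After char 10 ('E'=4): chars_in_quartet=3 acc=0x22344 bytes_emitted=6
Padding '=': partial quartet acc=0x22344 -> emit 88 D1; bytes_emitted=8

Answer: EF EC 62 DC 27 1D 88 D1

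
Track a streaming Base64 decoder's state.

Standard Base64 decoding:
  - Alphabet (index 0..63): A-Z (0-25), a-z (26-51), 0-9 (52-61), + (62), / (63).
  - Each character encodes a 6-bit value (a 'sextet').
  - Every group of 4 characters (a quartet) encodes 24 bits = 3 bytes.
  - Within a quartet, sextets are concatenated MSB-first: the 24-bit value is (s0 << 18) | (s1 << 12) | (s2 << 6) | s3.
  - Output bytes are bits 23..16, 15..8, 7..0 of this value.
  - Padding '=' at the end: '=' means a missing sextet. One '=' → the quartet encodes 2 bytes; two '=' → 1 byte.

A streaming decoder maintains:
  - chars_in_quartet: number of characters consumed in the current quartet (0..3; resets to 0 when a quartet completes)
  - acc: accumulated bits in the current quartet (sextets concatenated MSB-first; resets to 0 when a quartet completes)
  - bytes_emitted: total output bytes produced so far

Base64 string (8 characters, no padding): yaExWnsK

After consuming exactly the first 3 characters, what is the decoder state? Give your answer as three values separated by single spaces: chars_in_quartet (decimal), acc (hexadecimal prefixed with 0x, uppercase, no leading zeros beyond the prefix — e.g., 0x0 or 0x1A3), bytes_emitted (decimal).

Answer: 3 0x32684 0

Derivation:
After char 0 ('y'=50): chars_in_quartet=1 acc=0x32 bytes_emitted=0
After char 1 ('a'=26): chars_in_quartet=2 acc=0xC9A bytes_emitted=0
After char 2 ('E'=4): chars_in_quartet=3 acc=0x32684 bytes_emitted=0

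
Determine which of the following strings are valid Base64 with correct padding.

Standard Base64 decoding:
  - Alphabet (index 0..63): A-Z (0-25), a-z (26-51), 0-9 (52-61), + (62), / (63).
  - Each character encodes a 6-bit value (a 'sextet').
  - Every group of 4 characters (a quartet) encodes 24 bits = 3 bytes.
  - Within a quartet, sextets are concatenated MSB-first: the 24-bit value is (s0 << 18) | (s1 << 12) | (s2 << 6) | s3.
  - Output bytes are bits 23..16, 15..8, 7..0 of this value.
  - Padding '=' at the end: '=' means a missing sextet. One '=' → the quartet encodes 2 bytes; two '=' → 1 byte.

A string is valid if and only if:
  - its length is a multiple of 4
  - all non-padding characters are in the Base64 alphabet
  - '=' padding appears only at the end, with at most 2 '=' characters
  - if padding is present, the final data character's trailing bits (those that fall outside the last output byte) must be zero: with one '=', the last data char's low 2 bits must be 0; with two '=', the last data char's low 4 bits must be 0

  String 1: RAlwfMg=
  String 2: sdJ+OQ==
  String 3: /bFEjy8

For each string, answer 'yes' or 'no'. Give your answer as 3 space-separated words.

Answer: yes yes no

Derivation:
String 1: 'RAlwfMg=' → valid
String 2: 'sdJ+OQ==' → valid
String 3: '/bFEjy8' → invalid (len=7 not mult of 4)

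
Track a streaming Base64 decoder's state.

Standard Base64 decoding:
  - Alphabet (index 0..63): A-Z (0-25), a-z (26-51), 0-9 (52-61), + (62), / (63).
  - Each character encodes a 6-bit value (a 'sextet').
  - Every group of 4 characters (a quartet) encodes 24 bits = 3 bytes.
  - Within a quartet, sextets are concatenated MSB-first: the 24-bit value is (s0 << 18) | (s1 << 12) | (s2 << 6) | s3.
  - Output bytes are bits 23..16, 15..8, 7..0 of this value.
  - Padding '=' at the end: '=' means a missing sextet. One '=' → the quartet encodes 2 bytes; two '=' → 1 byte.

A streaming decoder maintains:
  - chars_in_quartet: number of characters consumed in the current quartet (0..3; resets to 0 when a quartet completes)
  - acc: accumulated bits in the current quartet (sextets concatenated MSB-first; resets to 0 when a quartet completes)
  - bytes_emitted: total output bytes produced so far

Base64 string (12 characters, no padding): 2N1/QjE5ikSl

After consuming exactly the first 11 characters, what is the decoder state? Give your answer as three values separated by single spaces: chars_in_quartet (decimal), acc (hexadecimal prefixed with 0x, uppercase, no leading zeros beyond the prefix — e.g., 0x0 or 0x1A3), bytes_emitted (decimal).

After char 0 ('2'=54): chars_in_quartet=1 acc=0x36 bytes_emitted=0
After char 1 ('N'=13): chars_in_quartet=2 acc=0xD8D bytes_emitted=0
After char 2 ('1'=53): chars_in_quartet=3 acc=0x36375 bytes_emitted=0
After char 3 ('/'=63): chars_in_quartet=4 acc=0xD8DD7F -> emit D8 DD 7F, reset; bytes_emitted=3
After char 4 ('Q'=16): chars_in_quartet=1 acc=0x10 bytes_emitted=3
After char 5 ('j'=35): chars_in_quartet=2 acc=0x423 bytes_emitted=3
After char 6 ('E'=4): chars_in_quartet=3 acc=0x108C4 bytes_emitted=3
After char 7 ('5'=57): chars_in_quartet=4 acc=0x423139 -> emit 42 31 39, reset; bytes_emitted=6
After char 8 ('i'=34): chars_in_quartet=1 acc=0x22 bytes_emitted=6
After char 9 ('k'=36): chars_in_quartet=2 acc=0x8A4 bytes_emitted=6
After char 10 ('S'=18): chars_in_quartet=3 acc=0x22912 bytes_emitted=6

Answer: 3 0x22912 6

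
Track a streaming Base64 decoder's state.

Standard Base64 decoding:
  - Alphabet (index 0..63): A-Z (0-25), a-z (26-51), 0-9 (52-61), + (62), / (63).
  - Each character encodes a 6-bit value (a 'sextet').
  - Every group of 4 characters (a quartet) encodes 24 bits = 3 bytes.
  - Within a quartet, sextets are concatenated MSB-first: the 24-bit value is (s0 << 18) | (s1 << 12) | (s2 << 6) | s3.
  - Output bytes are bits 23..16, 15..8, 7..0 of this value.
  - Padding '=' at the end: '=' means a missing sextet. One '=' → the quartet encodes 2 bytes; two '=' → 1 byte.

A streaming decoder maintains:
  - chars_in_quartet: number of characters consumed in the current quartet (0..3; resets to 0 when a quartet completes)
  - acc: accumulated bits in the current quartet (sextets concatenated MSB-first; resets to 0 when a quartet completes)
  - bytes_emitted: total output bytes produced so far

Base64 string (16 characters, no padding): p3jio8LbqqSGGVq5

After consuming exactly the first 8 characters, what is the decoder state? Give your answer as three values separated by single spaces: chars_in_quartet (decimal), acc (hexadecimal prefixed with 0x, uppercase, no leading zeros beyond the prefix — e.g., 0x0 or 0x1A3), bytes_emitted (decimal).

After char 0 ('p'=41): chars_in_quartet=1 acc=0x29 bytes_emitted=0
After char 1 ('3'=55): chars_in_quartet=2 acc=0xA77 bytes_emitted=0
After char 2 ('j'=35): chars_in_quartet=3 acc=0x29DE3 bytes_emitted=0
After char 3 ('i'=34): chars_in_quartet=4 acc=0xA778E2 -> emit A7 78 E2, reset; bytes_emitted=3
After char 4 ('o'=40): chars_in_quartet=1 acc=0x28 bytes_emitted=3
After char 5 ('8'=60): chars_in_quartet=2 acc=0xA3C bytes_emitted=3
After char 6 ('L'=11): chars_in_quartet=3 acc=0x28F0B bytes_emitted=3
After char 7 ('b'=27): chars_in_quartet=4 acc=0xA3C2DB -> emit A3 C2 DB, reset; bytes_emitted=6

Answer: 0 0x0 6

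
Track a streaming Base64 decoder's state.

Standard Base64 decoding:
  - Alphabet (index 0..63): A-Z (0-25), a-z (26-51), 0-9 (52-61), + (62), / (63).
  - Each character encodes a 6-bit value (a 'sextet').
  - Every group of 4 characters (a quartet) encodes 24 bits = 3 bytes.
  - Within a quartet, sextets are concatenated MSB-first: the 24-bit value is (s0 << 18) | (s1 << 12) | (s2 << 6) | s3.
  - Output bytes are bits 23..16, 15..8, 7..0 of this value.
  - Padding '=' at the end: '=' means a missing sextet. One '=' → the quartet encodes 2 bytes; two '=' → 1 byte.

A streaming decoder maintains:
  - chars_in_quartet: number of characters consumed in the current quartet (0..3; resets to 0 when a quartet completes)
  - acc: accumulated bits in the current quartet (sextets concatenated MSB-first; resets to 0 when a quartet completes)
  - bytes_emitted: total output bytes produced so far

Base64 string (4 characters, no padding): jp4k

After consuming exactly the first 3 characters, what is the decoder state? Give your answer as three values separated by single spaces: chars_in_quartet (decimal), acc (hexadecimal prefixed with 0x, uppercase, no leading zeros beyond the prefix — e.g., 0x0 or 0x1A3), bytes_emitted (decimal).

Answer: 3 0x23A78 0

Derivation:
After char 0 ('j'=35): chars_in_quartet=1 acc=0x23 bytes_emitted=0
After char 1 ('p'=41): chars_in_quartet=2 acc=0x8E9 bytes_emitted=0
After char 2 ('4'=56): chars_in_quartet=3 acc=0x23A78 bytes_emitted=0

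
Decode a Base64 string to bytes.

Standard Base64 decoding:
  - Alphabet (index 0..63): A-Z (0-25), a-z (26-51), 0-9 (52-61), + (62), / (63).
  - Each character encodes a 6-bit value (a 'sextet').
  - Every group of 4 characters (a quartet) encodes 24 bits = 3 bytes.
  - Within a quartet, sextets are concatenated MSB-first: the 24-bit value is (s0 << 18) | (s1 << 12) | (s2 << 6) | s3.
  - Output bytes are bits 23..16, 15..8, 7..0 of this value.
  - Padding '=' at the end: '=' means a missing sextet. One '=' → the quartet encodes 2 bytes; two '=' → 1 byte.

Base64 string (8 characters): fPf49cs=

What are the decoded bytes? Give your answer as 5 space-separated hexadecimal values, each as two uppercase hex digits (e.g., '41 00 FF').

After char 0 ('f'=31): chars_in_quartet=1 acc=0x1F bytes_emitted=0
After char 1 ('P'=15): chars_in_quartet=2 acc=0x7CF bytes_emitted=0
After char 2 ('f'=31): chars_in_quartet=3 acc=0x1F3DF bytes_emitted=0
After char 3 ('4'=56): chars_in_quartet=4 acc=0x7CF7F8 -> emit 7C F7 F8, reset; bytes_emitted=3
After char 4 ('9'=61): chars_in_quartet=1 acc=0x3D bytes_emitted=3
After char 5 ('c'=28): chars_in_quartet=2 acc=0xF5C bytes_emitted=3
After char 6 ('s'=44): chars_in_quartet=3 acc=0x3D72C bytes_emitted=3
Padding '=': partial quartet acc=0x3D72C -> emit F5 CB; bytes_emitted=5

Answer: 7C F7 F8 F5 CB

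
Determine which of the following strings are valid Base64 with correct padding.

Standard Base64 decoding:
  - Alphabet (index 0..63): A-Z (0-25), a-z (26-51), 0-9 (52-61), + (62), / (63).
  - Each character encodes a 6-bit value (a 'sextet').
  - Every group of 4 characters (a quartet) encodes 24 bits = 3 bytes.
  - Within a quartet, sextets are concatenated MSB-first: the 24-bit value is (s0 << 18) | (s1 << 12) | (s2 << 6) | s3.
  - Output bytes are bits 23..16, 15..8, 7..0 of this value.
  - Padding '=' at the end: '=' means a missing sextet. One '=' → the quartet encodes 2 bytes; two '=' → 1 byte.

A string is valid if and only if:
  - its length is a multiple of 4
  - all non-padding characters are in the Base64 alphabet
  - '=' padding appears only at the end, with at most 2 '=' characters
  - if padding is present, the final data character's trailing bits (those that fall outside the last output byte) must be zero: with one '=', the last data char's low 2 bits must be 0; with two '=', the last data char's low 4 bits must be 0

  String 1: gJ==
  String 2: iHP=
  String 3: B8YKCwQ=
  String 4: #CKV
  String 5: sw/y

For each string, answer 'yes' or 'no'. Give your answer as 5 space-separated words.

Answer: no no yes no yes

Derivation:
String 1: 'gJ==' → invalid (bad trailing bits)
String 2: 'iHP=' → invalid (bad trailing bits)
String 3: 'B8YKCwQ=' → valid
String 4: '#CKV' → invalid (bad char(s): ['#'])
String 5: 'sw/y' → valid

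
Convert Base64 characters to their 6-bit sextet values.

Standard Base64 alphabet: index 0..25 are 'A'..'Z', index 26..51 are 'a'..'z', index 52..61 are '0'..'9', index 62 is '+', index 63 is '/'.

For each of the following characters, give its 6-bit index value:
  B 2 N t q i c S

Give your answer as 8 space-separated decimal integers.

Answer: 1 54 13 45 42 34 28 18

Derivation:
'B': A..Z range, ord('B') − ord('A') = 1
'2': 0..9 range, 52 + ord('2') − ord('0') = 54
'N': A..Z range, ord('N') − ord('A') = 13
't': a..z range, 26 + ord('t') − ord('a') = 45
'q': a..z range, 26 + ord('q') − ord('a') = 42
'i': a..z range, 26 + ord('i') − ord('a') = 34
'c': a..z range, 26 + ord('c') − ord('a') = 28
'S': A..Z range, ord('S') − ord('A') = 18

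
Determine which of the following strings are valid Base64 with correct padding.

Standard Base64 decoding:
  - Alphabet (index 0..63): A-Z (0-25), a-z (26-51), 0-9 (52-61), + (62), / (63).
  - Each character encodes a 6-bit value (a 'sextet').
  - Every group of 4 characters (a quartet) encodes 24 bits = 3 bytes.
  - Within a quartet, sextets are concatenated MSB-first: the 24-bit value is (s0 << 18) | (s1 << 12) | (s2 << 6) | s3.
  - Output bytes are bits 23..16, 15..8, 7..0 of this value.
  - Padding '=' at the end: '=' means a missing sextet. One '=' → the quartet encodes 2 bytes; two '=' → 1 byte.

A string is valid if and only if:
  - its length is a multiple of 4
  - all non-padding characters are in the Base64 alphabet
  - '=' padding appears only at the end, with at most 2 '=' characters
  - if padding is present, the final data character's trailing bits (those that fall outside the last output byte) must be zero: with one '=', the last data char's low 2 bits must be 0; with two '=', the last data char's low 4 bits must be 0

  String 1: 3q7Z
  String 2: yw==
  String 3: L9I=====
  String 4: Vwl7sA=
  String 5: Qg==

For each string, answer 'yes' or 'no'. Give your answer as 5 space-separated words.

Answer: yes yes no no yes

Derivation:
String 1: '3q7Z' → valid
String 2: 'yw==' → valid
String 3: 'L9I=====' → invalid (5 pad chars (max 2))
String 4: 'Vwl7sA=' → invalid (len=7 not mult of 4)
String 5: 'Qg==' → valid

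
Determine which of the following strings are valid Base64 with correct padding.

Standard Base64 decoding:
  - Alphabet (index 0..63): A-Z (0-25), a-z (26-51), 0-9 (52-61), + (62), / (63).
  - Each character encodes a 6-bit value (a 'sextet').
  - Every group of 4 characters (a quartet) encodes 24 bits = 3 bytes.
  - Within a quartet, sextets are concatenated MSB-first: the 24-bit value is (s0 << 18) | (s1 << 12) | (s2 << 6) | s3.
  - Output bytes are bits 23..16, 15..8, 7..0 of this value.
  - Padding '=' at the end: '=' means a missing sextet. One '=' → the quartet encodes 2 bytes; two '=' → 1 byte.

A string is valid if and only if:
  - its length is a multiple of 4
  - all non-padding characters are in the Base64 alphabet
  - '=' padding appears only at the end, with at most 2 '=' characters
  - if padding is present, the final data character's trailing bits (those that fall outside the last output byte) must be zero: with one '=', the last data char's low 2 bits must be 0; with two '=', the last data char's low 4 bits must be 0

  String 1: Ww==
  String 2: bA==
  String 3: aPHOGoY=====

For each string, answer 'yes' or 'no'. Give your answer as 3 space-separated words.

String 1: 'Ww==' → valid
String 2: 'bA==' → valid
String 3: 'aPHOGoY=====' → invalid (5 pad chars (max 2))

Answer: yes yes no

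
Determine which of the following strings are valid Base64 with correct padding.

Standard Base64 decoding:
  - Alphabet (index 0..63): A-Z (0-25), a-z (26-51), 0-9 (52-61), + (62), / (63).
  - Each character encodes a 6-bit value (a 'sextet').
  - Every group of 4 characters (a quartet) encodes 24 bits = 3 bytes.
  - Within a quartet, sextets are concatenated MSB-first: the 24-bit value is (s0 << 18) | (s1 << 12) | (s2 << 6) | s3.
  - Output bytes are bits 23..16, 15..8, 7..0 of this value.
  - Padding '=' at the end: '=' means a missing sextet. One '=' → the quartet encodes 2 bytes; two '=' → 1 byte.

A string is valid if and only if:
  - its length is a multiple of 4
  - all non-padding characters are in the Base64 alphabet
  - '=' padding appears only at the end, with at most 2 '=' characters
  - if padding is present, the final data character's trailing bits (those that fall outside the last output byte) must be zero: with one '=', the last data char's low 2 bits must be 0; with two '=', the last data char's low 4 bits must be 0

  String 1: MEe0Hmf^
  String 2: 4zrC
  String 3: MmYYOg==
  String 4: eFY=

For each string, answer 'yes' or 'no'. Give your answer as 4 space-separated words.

String 1: 'MEe0Hmf^' → invalid (bad char(s): ['^'])
String 2: '4zrC' → valid
String 3: 'MmYYOg==' → valid
String 4: 'eFY=' → valid

Answer: no yes yes yes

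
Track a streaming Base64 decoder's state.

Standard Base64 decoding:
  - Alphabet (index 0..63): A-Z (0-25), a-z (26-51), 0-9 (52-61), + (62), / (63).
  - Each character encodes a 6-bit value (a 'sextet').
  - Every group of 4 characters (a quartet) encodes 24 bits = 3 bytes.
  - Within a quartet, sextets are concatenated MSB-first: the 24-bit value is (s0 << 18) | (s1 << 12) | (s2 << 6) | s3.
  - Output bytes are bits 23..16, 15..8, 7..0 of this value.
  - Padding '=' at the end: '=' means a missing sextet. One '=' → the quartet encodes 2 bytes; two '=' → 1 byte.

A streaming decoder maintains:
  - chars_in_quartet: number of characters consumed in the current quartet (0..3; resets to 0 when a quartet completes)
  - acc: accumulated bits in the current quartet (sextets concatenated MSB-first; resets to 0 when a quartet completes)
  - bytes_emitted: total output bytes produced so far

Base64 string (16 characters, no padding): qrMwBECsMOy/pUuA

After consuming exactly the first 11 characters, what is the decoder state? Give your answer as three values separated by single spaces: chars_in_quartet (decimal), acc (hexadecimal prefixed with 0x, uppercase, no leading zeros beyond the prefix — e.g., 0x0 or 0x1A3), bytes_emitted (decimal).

Answer: 3 0xC3B2 6

Derivation:
After char 0 ('q'=42): chars_in_quartet=1 acc=0x2A bytes_emitted=0
After char 1 ('r'=43): chars_in_quartet=2 acc=0xAAB bytes_emitted=0
After char 2 ('M'=12): chars_in_quartet=3 acc=0x2AACC bytes_emitted=0
After char 3 ('w'=48): chars_in_quartet=4 acc=0xAAB330 -> emit AA B3 30, reset; bytes_emitted=3
After char 4 ('B'=1): chars_in_quartet=1 acc=0x1 bytes_emitted=3
After char 5 ('E'=4): chars_in_quartet=2 acc=0x44 bytes_emitted=3
After char 6 ('C'=2): chars_in_quartet=3 acc=0x1102 bytes_emitted=3
After char 7 ('s'=44): chars_in_quartet=4 acc=0x440AC -> emit 04 40 AC, reset; bytes_emitted=6
After char 8 ('M'=12): chars_in_quartet=1 acc=0xC bytes_emitted=6
After char 9 ('O'=14): chars_in_quartet=2 acc=0x30E bytes_emitted=6
After char 10 ('y'=50): chars_in_quartet=3 acc=0xC3B2 bytes_emitted=6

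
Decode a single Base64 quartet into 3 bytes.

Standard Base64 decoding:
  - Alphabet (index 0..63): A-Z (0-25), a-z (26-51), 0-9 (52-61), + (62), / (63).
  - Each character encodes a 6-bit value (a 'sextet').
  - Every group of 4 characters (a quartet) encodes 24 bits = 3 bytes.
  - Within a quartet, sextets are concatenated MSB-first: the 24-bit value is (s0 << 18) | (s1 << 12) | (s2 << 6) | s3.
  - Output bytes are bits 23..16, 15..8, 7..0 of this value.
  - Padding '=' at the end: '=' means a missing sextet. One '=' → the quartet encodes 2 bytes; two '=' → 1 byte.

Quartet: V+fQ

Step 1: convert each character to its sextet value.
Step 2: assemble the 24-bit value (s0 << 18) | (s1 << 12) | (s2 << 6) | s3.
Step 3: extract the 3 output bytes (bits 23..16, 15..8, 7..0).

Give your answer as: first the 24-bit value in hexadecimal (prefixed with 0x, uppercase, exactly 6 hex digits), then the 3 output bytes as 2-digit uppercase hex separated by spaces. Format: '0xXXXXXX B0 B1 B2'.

Answer: 0x57E7D0 57 E7 D0

Derivation:
Sextets: V=21, +=62, f=31, Q=16
24-bit: (21<<18) | (62<<12) | (31<<6) | 16
      = 0x540000 | 0x03E000 | 0x0007C0 | 0x000010
      = 0x57E7D0
Bytes: (v>>16)&0xFF=57, (v>>8)&0xFF=E7, v&0xFF=D0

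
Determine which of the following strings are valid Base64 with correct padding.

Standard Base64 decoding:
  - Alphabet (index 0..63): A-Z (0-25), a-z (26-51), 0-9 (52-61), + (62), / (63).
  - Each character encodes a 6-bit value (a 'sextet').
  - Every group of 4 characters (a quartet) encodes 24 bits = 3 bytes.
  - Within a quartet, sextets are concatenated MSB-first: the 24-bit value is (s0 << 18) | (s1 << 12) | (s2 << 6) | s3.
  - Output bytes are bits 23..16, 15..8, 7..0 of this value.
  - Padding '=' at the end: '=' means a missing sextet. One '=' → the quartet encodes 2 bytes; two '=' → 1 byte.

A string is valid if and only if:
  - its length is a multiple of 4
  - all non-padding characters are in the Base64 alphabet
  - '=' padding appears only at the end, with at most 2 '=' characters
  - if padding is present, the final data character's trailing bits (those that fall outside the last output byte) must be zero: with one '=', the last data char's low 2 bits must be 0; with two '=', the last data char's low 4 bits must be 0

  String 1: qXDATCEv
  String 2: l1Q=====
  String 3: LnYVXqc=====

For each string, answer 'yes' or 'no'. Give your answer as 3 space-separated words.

Answer: yes no no

Derivation:
String 1: 'qXDATCEv' → valid
String 2: 'l1Q=====' → invalid (5 pad chars (max 2))
String 3: 'LnYVXqc=====' → invalid (5 pad chars (max 2))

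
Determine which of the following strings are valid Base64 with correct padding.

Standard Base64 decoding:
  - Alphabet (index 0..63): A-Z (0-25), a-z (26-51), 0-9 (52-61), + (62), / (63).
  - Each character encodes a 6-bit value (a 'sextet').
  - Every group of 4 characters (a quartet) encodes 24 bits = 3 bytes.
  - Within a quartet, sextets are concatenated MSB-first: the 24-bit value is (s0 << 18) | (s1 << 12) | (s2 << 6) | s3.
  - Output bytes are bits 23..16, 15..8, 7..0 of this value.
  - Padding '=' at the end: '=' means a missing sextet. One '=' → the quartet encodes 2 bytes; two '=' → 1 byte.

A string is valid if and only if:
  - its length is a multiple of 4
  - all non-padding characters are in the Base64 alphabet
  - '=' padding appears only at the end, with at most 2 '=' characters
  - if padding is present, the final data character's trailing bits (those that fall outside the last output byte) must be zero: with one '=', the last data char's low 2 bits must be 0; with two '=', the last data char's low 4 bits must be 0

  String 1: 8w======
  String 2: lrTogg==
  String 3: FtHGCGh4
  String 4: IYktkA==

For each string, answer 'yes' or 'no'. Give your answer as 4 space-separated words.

Answer: no yes yes yes

Derivation:
String 1: '8w======' → invalid (6 pad chars (max 2))
String 2: 'lrTogg==' → valid
String 3: 'FtHGCGh4' → valid
String 4: 'IYktkA==' → valid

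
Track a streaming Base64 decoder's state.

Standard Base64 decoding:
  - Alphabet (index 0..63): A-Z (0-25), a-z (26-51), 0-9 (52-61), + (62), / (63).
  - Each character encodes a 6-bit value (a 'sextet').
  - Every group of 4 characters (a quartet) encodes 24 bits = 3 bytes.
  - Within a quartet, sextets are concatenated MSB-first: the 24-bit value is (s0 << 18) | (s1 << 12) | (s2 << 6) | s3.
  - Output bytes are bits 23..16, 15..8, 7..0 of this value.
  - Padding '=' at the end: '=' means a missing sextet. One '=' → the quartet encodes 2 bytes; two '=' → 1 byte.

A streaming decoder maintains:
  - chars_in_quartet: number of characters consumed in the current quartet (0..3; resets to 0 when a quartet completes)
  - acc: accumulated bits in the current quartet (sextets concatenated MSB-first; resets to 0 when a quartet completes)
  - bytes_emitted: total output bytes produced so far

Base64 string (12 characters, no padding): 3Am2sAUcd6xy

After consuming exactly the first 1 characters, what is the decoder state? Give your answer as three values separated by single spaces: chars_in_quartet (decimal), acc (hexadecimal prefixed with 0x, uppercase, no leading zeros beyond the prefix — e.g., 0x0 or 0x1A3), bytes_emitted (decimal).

Answer: 1 0x37 0

Derivation:
After char 0 ('3'=55): chars_in_quartet=1 acc=0x37 bytes_emitted=0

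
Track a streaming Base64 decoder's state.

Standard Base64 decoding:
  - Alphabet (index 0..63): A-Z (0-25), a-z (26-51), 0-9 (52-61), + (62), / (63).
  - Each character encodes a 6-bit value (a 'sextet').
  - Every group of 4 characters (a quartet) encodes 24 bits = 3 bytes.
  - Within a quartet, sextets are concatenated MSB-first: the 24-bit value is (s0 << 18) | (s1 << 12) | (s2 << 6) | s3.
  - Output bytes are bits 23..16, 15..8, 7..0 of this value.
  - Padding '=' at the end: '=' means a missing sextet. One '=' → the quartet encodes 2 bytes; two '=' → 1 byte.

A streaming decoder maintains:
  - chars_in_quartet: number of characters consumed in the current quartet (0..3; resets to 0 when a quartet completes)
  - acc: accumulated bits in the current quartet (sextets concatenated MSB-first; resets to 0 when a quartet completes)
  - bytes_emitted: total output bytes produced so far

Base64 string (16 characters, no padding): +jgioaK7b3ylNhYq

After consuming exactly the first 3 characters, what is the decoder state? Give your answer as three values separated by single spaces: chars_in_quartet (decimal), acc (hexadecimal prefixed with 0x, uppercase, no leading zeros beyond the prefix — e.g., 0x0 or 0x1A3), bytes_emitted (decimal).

After char 0 ('+'=62): chars_in_quartet=1 acc=0x3E bytes_emitted=0
After char 1 ('j'=35): chars_in_quartet=2 acc=0xFA3 bytes_emitted=0
After char 2 ('g'=32): chars_in_quartet=3 acc=0x3E8E0 bytes_emitted=0

Answer: 3 0x3E8E0 0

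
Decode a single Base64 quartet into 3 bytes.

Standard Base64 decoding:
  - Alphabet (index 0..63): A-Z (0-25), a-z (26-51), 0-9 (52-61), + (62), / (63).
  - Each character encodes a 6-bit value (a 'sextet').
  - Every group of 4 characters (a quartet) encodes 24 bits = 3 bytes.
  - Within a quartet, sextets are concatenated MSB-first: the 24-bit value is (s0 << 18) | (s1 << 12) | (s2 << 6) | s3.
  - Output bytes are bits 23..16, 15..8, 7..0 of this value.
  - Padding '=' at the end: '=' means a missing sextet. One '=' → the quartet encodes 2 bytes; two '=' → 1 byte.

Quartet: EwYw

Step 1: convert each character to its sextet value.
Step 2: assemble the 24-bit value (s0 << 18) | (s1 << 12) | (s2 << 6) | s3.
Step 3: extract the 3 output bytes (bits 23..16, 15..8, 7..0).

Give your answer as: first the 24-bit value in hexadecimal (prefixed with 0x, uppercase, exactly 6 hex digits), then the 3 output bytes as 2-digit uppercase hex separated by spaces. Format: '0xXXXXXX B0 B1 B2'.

Answer: 0x130630 13 06 30

Derivation:
Sextets: E=4, w=48, Y=24, w=48
24-bit: (4<<18) | (48<<12) | (24<<6) | 48
      = 0x100000 | 0x030000 | 0x000600 | 0x000030
      = 0x130630
Bytes: (v>>16)&0xFF=13, (v>>8)&0xFF=06, v&0xFF=30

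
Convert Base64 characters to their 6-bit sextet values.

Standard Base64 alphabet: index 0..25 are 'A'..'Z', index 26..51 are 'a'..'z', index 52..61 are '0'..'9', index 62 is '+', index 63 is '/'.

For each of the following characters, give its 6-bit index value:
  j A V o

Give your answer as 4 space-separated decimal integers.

'j': a..z range, 26 + ord('j') − ord('a') = 35
'A': A..Z range, ord('A') − ord('A') = 0
'V': A..Z range, ord('V') − ord('A') = 21
'o': a..z range, 26 + ord('o') − ord('a') = 40

Answer: 35 0 21 40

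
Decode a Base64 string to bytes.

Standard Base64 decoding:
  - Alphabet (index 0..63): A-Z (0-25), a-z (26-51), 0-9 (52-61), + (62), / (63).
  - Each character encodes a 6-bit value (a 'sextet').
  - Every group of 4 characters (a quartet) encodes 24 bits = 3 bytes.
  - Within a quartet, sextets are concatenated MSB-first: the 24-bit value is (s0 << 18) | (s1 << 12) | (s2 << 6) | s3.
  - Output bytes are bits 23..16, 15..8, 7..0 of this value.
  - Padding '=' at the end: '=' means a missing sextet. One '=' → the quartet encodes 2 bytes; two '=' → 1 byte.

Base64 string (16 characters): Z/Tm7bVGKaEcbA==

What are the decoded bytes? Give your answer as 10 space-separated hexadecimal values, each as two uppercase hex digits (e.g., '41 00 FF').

Answer: 67 F4 E6 ED B5 46 29 A1 1C 6C

Derivation:
After char 0 ('Z'=25): chars_in_quartet=1 acc=0x19 bytes_emitted=0
After char 1 ('/'=63): chars_in_quartet=2 acc=0x67F bytes_emitted=0
After char 2 ('T'=19): chars_in_quartet=3 acc=0x19FD3 bytes_emitted=0
After char 3 ('m'=38): chars_in_quartet=4 acc=0x67F4E6 -> emit 67 F4 E6, reset; bytes_emitted=3
After char 4 ('7'=59): chars_in_quartet=1 acc=0x3B bytes_emitted=3
After char 5 ('b'=27): chars_in_quartet=2 acc=0xEDB bytes_emitted=3
After char 6 ('V'=21): chars_in_quartet=3 acc=0x3B6D5 bytes_emitted=3
After char 7 ('G'=6): chars_in_quartet=4 acc=0xEDB546 -> emit ED B5 46, reset; bytes_emitted=6
After char 8 ('K'=10): chars_in_quartet=1 acc=0xA bytes_emitted=6
After char 9 ('a'=26): chars_in_quartet=2 acc=0x29A bytes_emitted=6
After char 10 ('E'=4): chars_in_quartet=3 acc=0xA684 bytes_emitted=6
After char 11 ('c'=28): chars_in_quartet=4 acc=0x29A11C -> emit 29 A1 1C, reset; bytes_emitted=9
After char 12 ('b'=27): chars_in_quartet=1 acc=0x1B bytes_emitted=9
After char 13 ('A'=0): chars_in_quartet=2 acc=0x6C0 bytes_emitted=9
Padding '==': partial quartet acc=0x6C0 -> emit 6C; bytes_emitted=10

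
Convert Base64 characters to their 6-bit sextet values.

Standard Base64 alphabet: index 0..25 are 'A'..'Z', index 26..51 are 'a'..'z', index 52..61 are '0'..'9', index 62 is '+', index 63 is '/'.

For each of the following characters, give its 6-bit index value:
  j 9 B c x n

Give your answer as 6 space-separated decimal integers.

'j': a..z range, 26 + ord('j') − ord('a') = 35
'9': 0..9 range, 52 + ord('9') − ord('0') = 61
'B': A..Z range, ord('B') − ord('A') = 1
'c': a..z range, 26 + ord('c') − ord('a') = 28
'x': a..z range, 26 + ord('x') − ord('a') = 49
'n': a..z range, 26 + ord('n') − ord('a') = 39

Answer: 35 61 1 28 49 39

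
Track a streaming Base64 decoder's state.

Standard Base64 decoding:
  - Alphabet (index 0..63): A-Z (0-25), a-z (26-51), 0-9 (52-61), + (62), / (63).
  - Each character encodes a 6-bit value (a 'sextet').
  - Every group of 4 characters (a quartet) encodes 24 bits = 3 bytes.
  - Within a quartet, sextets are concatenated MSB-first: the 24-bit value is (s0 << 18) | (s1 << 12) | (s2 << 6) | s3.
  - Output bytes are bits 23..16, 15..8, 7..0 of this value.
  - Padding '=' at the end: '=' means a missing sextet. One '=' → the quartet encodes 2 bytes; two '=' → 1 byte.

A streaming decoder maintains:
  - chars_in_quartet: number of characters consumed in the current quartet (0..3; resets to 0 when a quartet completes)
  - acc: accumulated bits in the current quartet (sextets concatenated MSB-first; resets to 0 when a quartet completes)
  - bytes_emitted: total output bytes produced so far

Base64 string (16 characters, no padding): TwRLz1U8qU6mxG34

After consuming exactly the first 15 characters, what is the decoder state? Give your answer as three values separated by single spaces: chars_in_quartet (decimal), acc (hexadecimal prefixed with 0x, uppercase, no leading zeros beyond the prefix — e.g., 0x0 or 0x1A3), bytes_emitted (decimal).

Answer: 3 0x311B7 9

Derivation:
After char 0 ('T'=19): chars_in_quartet=1 acc=0x13 bytes_emitted=0
After char 1 ('w'=48): chars_in_quartet=2 acc=0x4F0 bytes_emitted=0
After char 2 ('R'=17): chars_in_quartet=3 acc=0x13C11 bytes_emitted=0
After char 3 ('L'=11): chars_in_quartet=4 acc=0x4F044B -> emit 4F 04 4B, reset; bytes_emitted=3
After char 4 ('z'=51): chars_in_quartet=1 acc=0x33 bytes_emitted=3
After char 5 ('1'=53): chars_in_quartet=2 acc=0xCF5 bytes_emitted=3
After char 6 ('U'=20): chars_in_quartet=3 acc=0x33D54 bytes_emitted=3
After char 7 ('8'=60): chars_in_quartet=4 acc=0xCF553C -> emit CF 55 3C, reset; bytes_emitted=6
After char 8 ('q'=42): chars_in_quartet=1 acc=0x2A bytes_emitted=6
After char 9 ('U'=20): chars_in_quartet=2 acc=0xA94 bytes_emitted=6
After char 10 ('6'=58): chars_in_quartet=3 acc=0x2A53A bytes_emitted=6
After char 11 ('m'=38): chars_in_quartet=4 acc=0xA94EA6 -> emit A9 4E A6, reset; bytes_emitted=9
After char 12 ('x'=49): chars_in_quartet=1 acc=0x31 bytes_emitted=9
After char 13 ('G'=6): chars_in_quartet=2 acc=0xC46 bytes_emitted=9
After char 14 ('3'=55): chars_in_quartet=3 acc=0x311B7 bytes_emitted=9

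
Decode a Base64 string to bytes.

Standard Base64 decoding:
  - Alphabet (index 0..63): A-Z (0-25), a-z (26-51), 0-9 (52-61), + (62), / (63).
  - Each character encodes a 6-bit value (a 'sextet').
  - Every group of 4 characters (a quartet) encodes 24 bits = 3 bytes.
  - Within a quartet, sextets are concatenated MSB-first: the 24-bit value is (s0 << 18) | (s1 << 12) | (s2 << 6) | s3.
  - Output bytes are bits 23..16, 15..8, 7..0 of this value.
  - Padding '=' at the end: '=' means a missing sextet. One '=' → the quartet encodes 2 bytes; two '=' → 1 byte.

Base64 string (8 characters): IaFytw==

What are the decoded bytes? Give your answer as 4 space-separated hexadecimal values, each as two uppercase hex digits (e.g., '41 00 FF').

Answer: 21 A1 72 B7

Derivation:
After char 0 ('I'=8): chars_in_quartet=1 acc=0x8 bytes_emitted=0
After char 1 ('a'=26): chars_in_quartet=2 acc=0x21A bytes_emitted=0
After char 2 ('F'=5): chars_in_quartet=3 acc=0x8685 bytes_emitted=0
After char 3 ('y'=50): chars_in_quartet=4 acc=0x21A172 -> emit 21 A1 72, reset; bytes_emitted=3
After char 4 ('t'=45): chars_in_quartet=1 acc=0x2D bytes_emitted=3
After char 5 ('w'=48): chars_in_quartet=2 acc=0xB70 bytes_emitted=3
Padding '==': partial quartet acc=0xB70 -> emit B7; bytes_emitted=4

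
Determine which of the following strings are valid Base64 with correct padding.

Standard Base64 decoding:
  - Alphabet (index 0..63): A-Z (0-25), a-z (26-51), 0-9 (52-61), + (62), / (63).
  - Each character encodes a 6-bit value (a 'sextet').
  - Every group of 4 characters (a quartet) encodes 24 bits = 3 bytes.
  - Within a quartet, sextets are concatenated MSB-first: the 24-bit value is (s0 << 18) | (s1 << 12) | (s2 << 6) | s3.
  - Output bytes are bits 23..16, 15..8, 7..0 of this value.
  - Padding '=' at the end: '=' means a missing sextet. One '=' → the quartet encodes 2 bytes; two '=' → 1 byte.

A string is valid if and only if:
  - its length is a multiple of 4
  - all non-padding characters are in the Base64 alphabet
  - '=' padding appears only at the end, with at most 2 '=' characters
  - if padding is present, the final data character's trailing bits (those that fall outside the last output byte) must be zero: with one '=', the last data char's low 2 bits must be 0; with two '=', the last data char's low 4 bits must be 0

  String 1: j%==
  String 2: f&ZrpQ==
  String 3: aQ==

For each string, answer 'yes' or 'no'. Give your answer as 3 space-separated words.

String 1: 'j%==' → invalid (bad char(s): ['%'])
String 2: 'f&ZrpQ==' → invalid (bad char(s): ['&'])
String 3: 'aQ==' → valid

Answer: no no yes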